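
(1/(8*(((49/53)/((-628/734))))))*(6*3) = -74889/35966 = -2.08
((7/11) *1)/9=7/99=0.07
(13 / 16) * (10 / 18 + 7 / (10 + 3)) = 8 / 9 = 0.89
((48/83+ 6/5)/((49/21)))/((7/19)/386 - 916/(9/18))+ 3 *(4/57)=51938808392/247197817265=0.21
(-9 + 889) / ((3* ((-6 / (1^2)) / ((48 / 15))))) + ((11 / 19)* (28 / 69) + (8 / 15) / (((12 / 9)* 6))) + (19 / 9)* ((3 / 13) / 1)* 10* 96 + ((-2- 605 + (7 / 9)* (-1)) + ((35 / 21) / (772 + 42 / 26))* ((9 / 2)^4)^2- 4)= 40829968687711 / 658181571840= 62.03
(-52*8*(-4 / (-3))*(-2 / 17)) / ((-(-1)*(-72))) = -416 / 459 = -0.91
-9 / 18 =-1 / 2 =-0.50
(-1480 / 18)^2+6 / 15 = 2738162 / 405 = 6760.89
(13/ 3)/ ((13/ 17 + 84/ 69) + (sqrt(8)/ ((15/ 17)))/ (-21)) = 7095207210 * sqrt(2)/ 59243554753 + 130293174375/ 59243554753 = 2.37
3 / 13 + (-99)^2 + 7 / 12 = 1529083 / 156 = 9801.81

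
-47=-47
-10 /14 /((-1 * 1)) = 5 /7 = 0.71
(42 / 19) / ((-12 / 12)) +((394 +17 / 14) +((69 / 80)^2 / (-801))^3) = 9659580978410263226763 / 24578851340288000000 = 393.00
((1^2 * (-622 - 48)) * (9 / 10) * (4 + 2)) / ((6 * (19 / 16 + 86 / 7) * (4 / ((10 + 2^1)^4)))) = -116702208 / 503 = -232012.34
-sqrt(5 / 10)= -sqrt(2) / 2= -0.71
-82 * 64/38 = -2624/19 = -138.11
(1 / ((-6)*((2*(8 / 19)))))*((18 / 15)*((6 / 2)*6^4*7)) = -32319 / 5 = -6463.80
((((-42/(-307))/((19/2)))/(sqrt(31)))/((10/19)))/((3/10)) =28 * sqrt(31)/9517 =0.02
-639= -639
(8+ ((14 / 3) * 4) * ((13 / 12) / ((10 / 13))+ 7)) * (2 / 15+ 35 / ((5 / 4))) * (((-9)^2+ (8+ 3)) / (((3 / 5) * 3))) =288190552 / 1215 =237193.87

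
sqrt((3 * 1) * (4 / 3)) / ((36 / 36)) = 2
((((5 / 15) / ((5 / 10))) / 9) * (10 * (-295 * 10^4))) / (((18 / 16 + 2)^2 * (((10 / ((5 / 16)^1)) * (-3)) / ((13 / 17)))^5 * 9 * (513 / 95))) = 0.00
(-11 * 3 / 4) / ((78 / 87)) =-9.20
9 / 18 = 1 / 2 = 0.50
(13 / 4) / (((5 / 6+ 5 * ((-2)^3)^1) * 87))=-13 / 13630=-0.00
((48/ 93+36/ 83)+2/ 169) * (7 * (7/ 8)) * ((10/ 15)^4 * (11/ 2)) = 75133366/ 11740599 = 6.40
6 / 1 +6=12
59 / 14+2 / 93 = 5515 / 1302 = 4.24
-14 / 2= -7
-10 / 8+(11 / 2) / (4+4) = -9 / 16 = -0.56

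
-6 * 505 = -3030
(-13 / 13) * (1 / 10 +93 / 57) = -329 / 190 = -1.73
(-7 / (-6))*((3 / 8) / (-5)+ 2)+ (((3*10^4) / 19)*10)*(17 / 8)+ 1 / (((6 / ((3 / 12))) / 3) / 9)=153015371 / 4560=33556.00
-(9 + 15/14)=-141/14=-10.07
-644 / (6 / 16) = -1717.33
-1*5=-5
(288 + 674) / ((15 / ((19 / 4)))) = 9139 / 30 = 304.63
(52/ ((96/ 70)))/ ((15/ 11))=1001/ 36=27.81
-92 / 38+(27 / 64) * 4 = -223 / 304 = -0.73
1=1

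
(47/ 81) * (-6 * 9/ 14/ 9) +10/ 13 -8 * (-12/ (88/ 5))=161489/ 27027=5.98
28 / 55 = 0.51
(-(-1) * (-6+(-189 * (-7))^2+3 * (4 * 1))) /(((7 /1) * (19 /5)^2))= 43758375 /2527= 17316.33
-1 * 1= -1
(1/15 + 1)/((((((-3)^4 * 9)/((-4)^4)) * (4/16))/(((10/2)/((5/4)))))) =65536/10935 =5.99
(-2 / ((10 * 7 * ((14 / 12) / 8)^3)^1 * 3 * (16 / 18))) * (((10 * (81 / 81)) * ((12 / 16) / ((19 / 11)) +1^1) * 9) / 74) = -10171008 / 1687903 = -6.03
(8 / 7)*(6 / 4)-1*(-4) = 40 / 7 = 5.71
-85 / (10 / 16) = -136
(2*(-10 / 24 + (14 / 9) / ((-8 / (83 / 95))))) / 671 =-1003 / 573705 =-0.00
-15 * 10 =-150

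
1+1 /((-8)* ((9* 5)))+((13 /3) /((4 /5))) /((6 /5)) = 248 /45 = 5.51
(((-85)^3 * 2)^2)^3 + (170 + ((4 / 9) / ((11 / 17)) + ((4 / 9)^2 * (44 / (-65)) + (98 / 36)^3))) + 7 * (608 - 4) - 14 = 14316741844479532491579250224609393367179547 / 4169880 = 3433370227555596921633057000000000000.00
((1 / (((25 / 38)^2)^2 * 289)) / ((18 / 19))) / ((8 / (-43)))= -106472257 / 1016015625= -0.10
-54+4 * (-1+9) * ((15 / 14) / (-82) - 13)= -135010 / 287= -470.42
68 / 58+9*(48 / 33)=4550 / 319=14.26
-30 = -30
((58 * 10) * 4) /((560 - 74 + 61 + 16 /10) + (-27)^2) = 2900 /1597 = 1.82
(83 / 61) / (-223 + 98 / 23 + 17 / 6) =-0.01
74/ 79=0.94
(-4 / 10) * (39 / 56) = -39 / 140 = -0.28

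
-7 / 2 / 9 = -7 / 18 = -0.39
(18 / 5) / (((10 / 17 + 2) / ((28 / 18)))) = 119 / 55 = 2.16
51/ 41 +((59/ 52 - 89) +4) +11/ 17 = -2971081/ 36244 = -81.97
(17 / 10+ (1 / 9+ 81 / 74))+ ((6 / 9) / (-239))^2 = 276352138 / 95106465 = 2.91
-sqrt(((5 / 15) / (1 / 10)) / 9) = -0.61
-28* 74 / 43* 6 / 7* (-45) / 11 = 79920 / 473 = 168.96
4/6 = 2/3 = 0.67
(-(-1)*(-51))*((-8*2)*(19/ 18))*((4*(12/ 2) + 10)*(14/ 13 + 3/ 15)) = 37395.12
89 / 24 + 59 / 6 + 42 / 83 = 27983 / 1992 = 14.05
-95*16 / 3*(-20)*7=212800 / 3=70933.33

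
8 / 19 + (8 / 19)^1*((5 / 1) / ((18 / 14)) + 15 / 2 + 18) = 2188 / 171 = 12.80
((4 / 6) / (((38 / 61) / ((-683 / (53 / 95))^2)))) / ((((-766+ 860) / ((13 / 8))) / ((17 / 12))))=2987150649275 / 76045248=39281.23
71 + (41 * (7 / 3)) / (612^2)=79778159 / 1123632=71.00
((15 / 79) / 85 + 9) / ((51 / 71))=12.53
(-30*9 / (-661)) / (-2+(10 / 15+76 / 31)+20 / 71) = 891405 / 3055142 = 0.29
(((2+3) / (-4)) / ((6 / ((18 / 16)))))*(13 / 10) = -39 / 128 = -0.30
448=448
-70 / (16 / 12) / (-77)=0.68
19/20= 0.95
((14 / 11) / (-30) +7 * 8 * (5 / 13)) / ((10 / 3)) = 46109 / 7150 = 6.45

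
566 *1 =566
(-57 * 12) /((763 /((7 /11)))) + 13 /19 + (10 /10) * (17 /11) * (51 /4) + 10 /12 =20.65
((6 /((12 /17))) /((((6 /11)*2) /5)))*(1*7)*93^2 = 18869235 /8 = 2358654.38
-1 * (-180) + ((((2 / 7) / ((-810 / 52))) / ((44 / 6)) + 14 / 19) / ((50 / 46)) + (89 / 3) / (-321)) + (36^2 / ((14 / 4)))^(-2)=23740256726829497 / 131464384128000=180.58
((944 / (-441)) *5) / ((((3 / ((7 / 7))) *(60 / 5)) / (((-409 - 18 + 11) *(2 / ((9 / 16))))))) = 15708160 / 35721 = 439.75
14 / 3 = 4.67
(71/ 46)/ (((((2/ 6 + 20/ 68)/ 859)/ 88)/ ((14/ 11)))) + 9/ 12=236664.59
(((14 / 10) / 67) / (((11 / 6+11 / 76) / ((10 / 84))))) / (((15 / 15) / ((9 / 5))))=342 / 151085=0.00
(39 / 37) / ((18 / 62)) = 3.63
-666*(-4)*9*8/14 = 95904/7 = 13700.57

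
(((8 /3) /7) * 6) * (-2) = -32 /7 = -4.57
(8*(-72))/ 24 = -24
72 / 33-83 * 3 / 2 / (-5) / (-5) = -1539 / 550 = -2.80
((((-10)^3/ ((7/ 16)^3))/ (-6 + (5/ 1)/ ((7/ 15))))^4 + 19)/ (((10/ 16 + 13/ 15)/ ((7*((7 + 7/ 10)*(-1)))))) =-1125899906843143581491070796/ 756803428227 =-1487704554247123.00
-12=-12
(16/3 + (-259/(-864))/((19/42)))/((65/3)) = 3281/11856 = 0.28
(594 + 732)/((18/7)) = 1547/3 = 515.67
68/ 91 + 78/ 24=1455/ 364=4.00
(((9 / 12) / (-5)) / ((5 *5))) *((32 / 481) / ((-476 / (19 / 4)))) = 57 / 14309750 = 0.00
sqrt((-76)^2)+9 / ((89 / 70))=7394 / 89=83.08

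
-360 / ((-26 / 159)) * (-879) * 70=-1760988600 / 13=-135460661.54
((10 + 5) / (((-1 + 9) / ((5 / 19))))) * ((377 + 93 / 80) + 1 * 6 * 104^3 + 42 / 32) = 3330376.71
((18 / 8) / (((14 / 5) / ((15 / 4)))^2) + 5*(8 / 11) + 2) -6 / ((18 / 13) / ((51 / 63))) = 6.16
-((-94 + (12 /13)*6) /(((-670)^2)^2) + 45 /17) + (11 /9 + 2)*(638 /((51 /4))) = 3813837432488357 /24048347801400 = 158.59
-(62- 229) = 167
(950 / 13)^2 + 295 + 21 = 955904 / 169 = 5656.24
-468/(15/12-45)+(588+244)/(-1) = -143728/175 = -821.30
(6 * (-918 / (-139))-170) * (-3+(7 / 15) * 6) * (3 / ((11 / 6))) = 326196 / 7645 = 42.67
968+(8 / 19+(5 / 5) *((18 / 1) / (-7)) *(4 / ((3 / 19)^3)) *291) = -101000296 / 133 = -759400.72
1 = 1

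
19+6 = 25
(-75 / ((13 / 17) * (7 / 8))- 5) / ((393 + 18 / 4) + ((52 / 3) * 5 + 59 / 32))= -1022880 / 4245787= -0.24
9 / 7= 1.29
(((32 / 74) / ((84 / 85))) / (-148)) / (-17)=5 / 28749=0.00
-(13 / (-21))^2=-169 / 441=-0.38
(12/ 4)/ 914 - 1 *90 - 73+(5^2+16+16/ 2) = -104193/ 914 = -114.00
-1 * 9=-9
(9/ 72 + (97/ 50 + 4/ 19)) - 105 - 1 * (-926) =3128447/ 3800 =823.28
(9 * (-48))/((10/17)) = -3672/5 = -734.40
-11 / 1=-11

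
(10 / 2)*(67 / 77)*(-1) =-335 / 77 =-4.35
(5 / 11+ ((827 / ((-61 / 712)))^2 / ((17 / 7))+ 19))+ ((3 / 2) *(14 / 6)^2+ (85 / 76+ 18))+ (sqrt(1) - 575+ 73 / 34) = 38366705.72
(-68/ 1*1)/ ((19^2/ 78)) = -14.69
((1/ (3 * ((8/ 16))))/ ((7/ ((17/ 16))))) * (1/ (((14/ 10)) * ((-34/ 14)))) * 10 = -25/ 84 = -0.30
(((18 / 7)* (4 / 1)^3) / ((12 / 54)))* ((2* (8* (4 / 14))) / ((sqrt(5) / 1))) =165888* sqrt(5) / 245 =1514.03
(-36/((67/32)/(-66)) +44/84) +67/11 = 17665768/15477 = 1141.42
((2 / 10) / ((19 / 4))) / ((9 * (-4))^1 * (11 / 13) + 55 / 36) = -1872 / 1286395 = -0.00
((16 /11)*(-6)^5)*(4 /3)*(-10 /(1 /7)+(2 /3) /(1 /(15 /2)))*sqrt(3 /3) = 10782720 /11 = 980247.27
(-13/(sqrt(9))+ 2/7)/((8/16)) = -8.10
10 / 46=5 / 23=0.22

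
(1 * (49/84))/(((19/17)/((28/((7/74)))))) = 154.49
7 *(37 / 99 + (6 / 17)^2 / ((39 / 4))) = 1006327 / 371943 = 2.71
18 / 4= 9 / 2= 4.50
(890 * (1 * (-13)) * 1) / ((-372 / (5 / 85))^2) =-5785 / 19996488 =-0.00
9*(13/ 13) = 9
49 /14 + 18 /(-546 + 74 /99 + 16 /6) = 46556 /13429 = 3.47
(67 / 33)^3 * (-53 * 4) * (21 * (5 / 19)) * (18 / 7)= -25213.24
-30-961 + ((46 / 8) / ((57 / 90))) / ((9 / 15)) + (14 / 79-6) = -2947037 / 3002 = -981.69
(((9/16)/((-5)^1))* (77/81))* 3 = -77/240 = -0.32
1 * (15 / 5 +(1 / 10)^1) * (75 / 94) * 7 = 3255 / 188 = 17.31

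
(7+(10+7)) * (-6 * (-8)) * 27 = 31104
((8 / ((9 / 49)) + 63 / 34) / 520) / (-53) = -2779 / 1686672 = -0.00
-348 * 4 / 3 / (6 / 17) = -3944 / 3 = -1314.67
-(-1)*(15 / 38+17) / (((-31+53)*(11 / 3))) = 1983 / 9196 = 0.22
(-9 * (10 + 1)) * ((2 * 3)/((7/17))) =-10098/7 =-1442.57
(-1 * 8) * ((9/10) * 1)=-36/5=-7.20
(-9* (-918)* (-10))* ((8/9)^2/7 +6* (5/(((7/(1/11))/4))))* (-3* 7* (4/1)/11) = 1054460.83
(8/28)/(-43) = -2/301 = -0.01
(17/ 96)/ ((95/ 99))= 561/ 3040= 0.18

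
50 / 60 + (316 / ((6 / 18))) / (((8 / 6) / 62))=264497 / 6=44082.83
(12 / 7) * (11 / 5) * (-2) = -264 / 35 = -7.54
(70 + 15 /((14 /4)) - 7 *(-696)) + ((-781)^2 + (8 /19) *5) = 81782949 /133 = 614909.39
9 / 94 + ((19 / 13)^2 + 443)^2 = 531969943545 / 2684734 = 198146.24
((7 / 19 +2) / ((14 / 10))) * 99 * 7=22275 / 19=1172.37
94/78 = 47/39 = 1.21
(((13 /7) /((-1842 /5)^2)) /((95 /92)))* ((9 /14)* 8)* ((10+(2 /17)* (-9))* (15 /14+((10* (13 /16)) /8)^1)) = 82225 /64654814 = 0.00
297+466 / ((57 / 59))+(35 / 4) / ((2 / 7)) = 369349 / 456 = 809.98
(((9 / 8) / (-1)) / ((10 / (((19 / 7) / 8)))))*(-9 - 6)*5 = 2.86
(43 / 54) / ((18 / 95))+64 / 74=182249 / 35964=5.07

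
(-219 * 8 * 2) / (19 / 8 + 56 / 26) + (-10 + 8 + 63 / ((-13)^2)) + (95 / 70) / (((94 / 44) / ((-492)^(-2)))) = -1638330115060411 / 2113063072848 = -775.33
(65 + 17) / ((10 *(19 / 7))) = 3.02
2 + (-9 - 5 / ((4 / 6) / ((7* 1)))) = -119 / 2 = -59.50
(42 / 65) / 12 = 7 / 130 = 0.05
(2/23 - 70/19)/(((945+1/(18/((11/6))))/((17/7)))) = -2886192/312235189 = -0.01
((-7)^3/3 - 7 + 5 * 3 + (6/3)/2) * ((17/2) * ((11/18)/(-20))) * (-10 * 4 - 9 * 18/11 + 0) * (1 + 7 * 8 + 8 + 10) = -2021215/18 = -112289.72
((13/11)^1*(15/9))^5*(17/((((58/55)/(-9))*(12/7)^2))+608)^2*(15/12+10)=57745492359604359375/554778177536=104087533.90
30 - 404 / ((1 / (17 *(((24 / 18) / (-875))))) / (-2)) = 23806 / 2625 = 9.07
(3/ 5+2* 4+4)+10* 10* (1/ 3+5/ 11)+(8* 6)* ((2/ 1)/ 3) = 20359/ 165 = 123.39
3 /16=0.19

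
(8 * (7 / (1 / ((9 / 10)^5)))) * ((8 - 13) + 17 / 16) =-26040609 / 200000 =-130.20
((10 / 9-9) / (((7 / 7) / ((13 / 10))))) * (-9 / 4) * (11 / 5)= 10153 / 200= 50.76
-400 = -400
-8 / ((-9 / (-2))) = -16 / 9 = -1.78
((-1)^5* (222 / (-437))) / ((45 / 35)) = 518 / 1311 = 0.40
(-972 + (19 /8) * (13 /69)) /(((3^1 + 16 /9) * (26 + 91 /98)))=-388353 /51428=-7.55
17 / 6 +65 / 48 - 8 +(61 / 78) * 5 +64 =39997 / 624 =64.10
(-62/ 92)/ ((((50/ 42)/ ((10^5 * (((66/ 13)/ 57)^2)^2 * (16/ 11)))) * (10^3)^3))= -6931848/ 1337628997859375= -0.00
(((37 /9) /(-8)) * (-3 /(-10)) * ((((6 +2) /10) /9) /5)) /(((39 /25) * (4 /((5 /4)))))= -37 /67392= -0.00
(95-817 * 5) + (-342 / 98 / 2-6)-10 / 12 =-3998.58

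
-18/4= -9/2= -4.50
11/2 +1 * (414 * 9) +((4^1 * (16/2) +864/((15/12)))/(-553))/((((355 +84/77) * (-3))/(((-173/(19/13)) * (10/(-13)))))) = 921467395483/246935514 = 3731.61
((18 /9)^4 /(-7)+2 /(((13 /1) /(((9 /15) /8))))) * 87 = -360093 /1820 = -197.85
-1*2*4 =-8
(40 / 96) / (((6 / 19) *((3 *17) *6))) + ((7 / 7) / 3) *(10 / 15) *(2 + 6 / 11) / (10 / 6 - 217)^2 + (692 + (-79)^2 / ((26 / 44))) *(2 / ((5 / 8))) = 3481457959519117 / 96675424560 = 36011.82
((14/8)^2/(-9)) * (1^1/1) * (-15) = 245/48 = 5.10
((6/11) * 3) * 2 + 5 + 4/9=8.72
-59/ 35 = -1.69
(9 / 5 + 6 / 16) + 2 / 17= 2.29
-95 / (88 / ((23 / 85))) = -437 / 1496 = -0.29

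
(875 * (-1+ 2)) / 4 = 875 / 4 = 218.75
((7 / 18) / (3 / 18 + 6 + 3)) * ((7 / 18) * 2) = 49 / 1485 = 0.03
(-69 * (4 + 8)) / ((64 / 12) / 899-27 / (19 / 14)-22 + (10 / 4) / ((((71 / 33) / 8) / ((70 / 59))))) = 1931912343 / 72003211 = 26.83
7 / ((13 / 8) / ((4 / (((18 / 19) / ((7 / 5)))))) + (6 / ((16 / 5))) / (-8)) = 172.71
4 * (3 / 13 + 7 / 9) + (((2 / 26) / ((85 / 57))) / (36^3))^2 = 1191387908505961 / 295322850201600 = 4.03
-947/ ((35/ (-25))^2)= -23675/ 49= -483.16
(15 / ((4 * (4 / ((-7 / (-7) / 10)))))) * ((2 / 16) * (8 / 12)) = 1 / 128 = 0.01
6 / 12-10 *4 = -79 / 2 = -39.50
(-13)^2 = 169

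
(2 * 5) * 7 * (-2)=-140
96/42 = 16/7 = 2.29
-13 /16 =-0.81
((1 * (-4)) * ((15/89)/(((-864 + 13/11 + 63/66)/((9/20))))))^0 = 1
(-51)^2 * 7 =18207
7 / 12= 0.58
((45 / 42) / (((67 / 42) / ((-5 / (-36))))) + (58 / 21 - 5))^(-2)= 31674384 / 145709041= 0.22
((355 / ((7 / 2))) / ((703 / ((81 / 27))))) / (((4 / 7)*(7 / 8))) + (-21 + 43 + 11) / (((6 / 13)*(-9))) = -627023 / 88578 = -7.08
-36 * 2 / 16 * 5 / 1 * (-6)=135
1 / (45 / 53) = 53 / 45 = 1.18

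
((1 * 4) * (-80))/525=-64/105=-0.61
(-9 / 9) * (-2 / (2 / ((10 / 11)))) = 10 / 11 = 0.91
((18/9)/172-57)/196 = -4901/16856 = -0.29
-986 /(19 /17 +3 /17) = -8381 /11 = -761.91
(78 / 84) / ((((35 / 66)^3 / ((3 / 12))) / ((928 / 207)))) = 48171552 / 6902875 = 6.98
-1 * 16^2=-256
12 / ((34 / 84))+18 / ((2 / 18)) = 3258 / 17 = 191.65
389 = 389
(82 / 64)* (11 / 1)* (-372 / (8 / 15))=-629145 / 64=-9830.39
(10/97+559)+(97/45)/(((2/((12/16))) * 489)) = 3182401849/5691960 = 559.10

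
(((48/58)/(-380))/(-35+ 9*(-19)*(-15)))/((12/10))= -1/1394030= -0.00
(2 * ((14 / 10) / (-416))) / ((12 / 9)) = -21 / 4160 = -0.01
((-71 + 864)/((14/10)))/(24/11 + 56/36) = 78507/518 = 151.56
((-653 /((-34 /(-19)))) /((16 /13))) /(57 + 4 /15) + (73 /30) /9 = -309557971 /63084960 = -4.91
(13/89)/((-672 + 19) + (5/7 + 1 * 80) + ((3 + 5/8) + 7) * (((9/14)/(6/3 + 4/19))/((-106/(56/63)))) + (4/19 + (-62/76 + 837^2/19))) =15395016/3825807232591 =0.00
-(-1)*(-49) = -49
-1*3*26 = -78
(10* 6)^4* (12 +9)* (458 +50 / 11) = 1384750080000 / 11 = 125886370909.09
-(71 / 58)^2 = -5041 / 3364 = -1.50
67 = 67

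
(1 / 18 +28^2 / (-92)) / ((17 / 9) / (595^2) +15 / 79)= -5766338375 / 129326884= -44.59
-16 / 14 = -8 / 7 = -1.14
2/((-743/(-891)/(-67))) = -119394/743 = -160.69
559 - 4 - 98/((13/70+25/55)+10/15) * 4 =770025/3019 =255.06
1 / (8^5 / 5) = 5 / 32768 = 0.00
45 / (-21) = -15 / 7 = -2.14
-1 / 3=-0.33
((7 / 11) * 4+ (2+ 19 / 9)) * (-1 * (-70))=46130 / 99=465.96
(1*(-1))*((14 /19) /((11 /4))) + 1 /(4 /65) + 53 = 57669 /836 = 68.98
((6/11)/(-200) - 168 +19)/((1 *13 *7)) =-163903/100100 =-1.64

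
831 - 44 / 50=20753 / 25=830.12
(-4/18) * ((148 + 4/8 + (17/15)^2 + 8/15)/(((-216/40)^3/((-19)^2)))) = 122095615/1594323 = 76.58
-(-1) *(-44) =-44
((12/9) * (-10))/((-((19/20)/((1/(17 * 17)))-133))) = 0.09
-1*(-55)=55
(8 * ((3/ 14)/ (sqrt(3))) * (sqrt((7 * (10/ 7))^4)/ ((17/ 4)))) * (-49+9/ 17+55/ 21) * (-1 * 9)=78571200 * sqrt(3)/ 14161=9610.15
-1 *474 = -474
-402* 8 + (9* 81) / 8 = -24999 / 8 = -3124.88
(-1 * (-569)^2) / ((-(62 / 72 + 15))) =11655396 / 571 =20412.25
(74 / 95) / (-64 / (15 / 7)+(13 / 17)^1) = -3774 / 140999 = -0.03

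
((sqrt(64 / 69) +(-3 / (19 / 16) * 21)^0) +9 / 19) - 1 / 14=8 * sqrt(69) / 69 +373 / 266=2.37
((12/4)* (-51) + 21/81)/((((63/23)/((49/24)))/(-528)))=14607208/243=60111.97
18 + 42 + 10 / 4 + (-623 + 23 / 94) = -26332 / 47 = -560.26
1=1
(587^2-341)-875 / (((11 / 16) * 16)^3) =458166593 / 1331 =344227.34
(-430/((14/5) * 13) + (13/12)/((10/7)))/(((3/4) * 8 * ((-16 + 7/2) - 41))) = 120719/3505320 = 0.03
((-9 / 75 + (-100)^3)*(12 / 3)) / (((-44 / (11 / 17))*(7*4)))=3571429 / 1700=2100.84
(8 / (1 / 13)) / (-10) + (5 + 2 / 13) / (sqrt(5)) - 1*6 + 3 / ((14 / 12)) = -484 / 35 + 67*sqrt(5) / 65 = -11.52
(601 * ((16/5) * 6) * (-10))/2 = -57696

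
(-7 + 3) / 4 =-1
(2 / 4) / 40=1 / 80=0.01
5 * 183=915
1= 1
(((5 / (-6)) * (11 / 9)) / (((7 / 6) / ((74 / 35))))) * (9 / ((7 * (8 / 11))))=-4477 / 1372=-3.26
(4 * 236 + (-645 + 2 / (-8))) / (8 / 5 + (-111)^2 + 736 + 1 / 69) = 412275 / 18020888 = 0.02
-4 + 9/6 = -5/2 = -2.50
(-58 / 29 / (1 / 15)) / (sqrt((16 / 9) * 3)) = -12.99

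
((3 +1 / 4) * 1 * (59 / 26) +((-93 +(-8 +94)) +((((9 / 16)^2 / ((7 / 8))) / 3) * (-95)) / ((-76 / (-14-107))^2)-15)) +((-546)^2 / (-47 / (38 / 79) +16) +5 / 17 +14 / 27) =-13268106824551 / 3594447360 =-3691.28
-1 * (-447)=447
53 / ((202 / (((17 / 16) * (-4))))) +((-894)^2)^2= 516132772425467 / 808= 638778183694.88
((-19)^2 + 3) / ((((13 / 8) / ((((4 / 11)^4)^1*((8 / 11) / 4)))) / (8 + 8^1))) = 1835008 / 161051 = 11.39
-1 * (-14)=14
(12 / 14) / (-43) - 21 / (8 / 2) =-6345 / 1204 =-5.27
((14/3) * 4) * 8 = 448/3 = 149.33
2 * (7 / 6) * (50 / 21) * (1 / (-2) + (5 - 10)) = -275 / 9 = -30.56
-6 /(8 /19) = -57 /4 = -14.25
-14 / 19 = -0.74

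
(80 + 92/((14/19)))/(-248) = -717/868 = -0.83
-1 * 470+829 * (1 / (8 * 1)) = -2931 / 8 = -366.38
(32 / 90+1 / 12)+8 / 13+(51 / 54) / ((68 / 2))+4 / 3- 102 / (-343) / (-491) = 26434211 / 10946845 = 2.41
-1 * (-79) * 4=316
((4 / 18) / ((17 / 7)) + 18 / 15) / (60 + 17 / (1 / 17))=0.00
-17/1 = -17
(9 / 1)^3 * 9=6561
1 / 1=1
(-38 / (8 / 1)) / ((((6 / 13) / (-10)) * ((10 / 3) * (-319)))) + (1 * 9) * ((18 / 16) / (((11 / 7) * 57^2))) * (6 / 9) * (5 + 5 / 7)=-82207 / 921272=-0.09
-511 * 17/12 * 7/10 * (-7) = 425663/120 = 3547.19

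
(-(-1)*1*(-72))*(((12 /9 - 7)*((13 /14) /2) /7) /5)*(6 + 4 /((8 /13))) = 3315 /49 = 67.65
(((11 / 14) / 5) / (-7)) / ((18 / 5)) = -11 / 1764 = -0.01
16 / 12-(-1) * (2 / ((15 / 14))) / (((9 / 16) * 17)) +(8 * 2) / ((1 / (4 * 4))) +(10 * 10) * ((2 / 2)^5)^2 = 820528 / 2295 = 357.53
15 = 15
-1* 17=-17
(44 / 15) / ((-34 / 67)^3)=-22.45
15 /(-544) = -15 /544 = -0.03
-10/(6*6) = -5/18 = -0.28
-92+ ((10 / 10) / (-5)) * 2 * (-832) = 1204 / 5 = 240.80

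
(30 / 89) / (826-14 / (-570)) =8550 / 20952113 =0.00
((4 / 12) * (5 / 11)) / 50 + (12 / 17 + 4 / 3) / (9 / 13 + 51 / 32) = 0.90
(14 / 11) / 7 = 0.18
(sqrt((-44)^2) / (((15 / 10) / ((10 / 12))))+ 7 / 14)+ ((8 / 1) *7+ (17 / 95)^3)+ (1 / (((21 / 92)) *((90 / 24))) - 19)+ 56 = 12868274513 / 108029250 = 119.12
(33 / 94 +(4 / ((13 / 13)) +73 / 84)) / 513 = 0.01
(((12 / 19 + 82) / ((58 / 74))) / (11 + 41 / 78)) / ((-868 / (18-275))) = 291118035 / 107490733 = 2.71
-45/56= -0.80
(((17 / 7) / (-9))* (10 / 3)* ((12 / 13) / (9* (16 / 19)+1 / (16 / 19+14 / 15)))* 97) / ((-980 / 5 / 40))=2.02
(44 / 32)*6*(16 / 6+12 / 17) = 473 / 17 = 27.82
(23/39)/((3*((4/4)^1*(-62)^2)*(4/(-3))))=-23/599664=-0.00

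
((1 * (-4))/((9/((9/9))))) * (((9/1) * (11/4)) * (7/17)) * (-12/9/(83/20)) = 6160/4233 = 1.46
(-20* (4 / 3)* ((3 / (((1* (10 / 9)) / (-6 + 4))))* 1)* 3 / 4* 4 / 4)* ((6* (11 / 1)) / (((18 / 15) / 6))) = 35640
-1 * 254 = -254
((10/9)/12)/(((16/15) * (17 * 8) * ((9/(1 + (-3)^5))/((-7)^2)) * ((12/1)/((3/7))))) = -21175/705024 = -0.03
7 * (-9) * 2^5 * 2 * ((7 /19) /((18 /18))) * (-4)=112896 /19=5941.89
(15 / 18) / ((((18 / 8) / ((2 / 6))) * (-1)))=-10 / 81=-0.12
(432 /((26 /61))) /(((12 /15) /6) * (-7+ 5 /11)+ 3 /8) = -1932480 /949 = -2036.33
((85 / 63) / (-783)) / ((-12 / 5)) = 425 / 591948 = 0.00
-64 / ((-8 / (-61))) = -488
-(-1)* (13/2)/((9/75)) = 325/6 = 54.17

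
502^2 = 252004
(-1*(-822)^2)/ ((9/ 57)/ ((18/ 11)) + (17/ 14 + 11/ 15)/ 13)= -4380966135/ 1597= -2743247.42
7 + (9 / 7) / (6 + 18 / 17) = 2011 / 280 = 7.18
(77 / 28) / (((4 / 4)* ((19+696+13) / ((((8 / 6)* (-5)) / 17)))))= -55 / 37128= -0.00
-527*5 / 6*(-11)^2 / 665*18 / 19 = -191301 / 2527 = -75.70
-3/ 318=-1/ 106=-0.01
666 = 666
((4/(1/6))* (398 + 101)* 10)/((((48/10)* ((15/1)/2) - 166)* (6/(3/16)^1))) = -1497/52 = -28.79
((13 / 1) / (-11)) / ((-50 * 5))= 13 / 2750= 0.00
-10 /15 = -2 /3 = -0.67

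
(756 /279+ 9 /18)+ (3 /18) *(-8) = 349 /186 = 1.88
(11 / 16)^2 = 121 / 256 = 0.47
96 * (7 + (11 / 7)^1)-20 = 5620 / 7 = 802.86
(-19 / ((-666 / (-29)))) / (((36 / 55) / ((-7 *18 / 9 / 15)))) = 42427 / 35964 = 1.18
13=13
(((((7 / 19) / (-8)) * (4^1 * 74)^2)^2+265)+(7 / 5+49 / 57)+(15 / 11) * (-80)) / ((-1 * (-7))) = 138539327023 / 59565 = 2325851.20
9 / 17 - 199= -3374 / 17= -198.47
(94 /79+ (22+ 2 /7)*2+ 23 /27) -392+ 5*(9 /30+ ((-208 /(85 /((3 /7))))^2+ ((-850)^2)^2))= 788370718389351135881 /302054130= 2610031249661.61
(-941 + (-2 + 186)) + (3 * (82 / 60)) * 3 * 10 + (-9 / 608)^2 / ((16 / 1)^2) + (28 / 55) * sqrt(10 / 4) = -59997945775 / 94633984 + 14 * sqrt(10) / 55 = -633.20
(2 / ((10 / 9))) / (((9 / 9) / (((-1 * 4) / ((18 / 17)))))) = -6.80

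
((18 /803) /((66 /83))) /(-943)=-249 /8329519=-0.00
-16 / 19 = -0.84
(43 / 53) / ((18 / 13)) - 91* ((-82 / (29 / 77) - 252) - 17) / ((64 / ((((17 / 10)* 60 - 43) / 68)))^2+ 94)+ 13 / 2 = 309333547505 / 20501695638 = 15.09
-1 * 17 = -17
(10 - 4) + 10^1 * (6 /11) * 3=246 /11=22.36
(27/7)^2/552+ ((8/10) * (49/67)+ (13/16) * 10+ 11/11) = 14704663/1510180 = 9.74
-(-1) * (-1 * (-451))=451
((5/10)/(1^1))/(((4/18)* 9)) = 1/4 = 0.25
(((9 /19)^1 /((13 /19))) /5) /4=9 /260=0.03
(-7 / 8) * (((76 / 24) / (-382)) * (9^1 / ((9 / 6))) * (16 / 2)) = 133 / 382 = 0.35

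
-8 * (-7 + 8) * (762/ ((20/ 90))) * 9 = -246888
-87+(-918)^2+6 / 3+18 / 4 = 1685287 / 2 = 842643.50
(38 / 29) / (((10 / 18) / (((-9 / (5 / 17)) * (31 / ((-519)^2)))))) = -180234 / 21698525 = -0.01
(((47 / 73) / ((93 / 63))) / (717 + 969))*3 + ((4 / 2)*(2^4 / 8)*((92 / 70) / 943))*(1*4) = 42114137 / 1825041610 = 0.02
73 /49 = 1.49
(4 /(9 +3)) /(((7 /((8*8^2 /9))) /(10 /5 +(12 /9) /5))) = 17408 /2835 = 6.14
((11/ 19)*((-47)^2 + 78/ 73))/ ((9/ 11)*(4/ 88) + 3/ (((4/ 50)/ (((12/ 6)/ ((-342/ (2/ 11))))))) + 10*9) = 1288421310/ 90623879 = 14.22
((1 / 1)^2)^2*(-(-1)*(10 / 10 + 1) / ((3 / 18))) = 12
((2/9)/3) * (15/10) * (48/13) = 16/39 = 0.41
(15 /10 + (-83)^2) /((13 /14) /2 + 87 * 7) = 192934 /17065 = 11.31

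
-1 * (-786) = 786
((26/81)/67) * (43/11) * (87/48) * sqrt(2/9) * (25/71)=405275 * sqrt(2)/101723688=0.01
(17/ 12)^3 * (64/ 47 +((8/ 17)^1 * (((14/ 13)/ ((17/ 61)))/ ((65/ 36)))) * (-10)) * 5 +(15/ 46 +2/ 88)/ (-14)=-376293981013/ 3038483448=-123.84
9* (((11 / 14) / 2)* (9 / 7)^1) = 891 / 196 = 4.55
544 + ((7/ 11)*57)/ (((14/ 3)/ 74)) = 12311/ 11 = 1119.18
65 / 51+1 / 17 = 1.33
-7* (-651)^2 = -2966607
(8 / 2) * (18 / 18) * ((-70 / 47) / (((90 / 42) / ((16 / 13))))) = -6272 / 1833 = -3.42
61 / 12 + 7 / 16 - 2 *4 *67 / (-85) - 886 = -3566627 / 4080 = -874.17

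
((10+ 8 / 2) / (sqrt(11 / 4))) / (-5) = -28 * sqrt(11) / 55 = -1.69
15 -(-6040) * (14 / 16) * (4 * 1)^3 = 338255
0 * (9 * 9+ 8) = 0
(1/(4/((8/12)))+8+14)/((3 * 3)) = 133/54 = 2.46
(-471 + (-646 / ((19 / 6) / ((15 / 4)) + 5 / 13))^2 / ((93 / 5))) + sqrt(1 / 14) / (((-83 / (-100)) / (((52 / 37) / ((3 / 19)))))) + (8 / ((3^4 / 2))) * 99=49400 * sqrt(14) / 64491 + 2077126732667 / 144232119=14404.14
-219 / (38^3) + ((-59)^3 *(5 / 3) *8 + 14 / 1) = -2738372.67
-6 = -6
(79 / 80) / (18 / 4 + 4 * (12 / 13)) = 1027 / 8520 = 0.12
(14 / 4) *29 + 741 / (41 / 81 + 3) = 88847 / 284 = 312.84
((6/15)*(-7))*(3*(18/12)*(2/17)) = -126/85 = -1.48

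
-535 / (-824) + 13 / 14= 9101 / 5768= 1.58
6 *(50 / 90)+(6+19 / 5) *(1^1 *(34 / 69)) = 2816 / 345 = 8.16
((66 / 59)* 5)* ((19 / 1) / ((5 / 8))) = 10032 / 59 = 170.03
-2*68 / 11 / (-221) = 8 / 143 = 0.06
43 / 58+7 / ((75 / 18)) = 3511 / 1450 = 2.42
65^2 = 4225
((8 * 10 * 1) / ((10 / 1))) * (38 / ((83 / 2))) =608 / 83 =7.33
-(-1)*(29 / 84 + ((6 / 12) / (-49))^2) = 0.35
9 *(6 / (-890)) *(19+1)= -108 / 89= -1.21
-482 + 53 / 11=-477.18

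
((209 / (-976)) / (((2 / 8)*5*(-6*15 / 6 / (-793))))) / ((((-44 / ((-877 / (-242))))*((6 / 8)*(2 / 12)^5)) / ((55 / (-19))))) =-22387.42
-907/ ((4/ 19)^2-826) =1.10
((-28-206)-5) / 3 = -239 / 3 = -79.67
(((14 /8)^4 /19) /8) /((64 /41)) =98441 /2490368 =0.04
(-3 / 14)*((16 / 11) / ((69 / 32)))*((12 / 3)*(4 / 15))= -4096 / 26565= -0.15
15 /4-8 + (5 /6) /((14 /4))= -337 /84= -4.01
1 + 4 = 5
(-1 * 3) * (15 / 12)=-15 / 4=-3.75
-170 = -170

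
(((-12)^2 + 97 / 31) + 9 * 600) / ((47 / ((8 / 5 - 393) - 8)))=-343406117 / 7285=-47138.79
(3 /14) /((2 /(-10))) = -15 /14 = -1.07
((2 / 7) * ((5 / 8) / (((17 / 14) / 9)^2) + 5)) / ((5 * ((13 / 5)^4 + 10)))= 2841875 / 70422653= 0.04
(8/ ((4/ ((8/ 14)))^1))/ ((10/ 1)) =4/ 35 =0.11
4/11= 0.36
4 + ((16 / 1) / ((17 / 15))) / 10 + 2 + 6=228 / 17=13.41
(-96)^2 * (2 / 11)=18432 / 11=1675.64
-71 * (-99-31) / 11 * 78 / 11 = 719940 / 121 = 5949.92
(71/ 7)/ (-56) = -71/ 392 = -0.18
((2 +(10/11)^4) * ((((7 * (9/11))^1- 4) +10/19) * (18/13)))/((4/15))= 1248872985/39779597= 31.39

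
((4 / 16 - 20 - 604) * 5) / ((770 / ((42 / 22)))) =-7485 / 968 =-7.73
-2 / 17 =-0.12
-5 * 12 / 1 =-60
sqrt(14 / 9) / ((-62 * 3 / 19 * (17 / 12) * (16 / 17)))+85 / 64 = 85 / 64 - 19 * sqrt(14) / 744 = 1.23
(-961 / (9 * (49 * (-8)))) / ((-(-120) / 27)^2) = 8649 / 627200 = 0.01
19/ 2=9.50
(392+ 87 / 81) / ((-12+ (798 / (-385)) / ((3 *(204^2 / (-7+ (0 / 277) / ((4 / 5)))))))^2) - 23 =-3822958527004607 / 188599326523609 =-20.27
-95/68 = -1.40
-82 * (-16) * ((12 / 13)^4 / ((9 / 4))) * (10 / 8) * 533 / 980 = 287.82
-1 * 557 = -557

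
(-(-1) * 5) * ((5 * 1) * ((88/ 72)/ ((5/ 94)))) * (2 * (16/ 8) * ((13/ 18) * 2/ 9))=268840/ 729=368.78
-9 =-9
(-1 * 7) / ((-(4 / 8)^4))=112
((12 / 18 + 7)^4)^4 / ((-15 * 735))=-6132610415680998648961 / 474590099025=-12921909724.37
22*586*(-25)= -322300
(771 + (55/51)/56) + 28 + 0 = 2281999/2856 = 799.02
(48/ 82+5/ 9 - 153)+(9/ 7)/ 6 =-783397/ 5166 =-151.64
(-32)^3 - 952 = -33720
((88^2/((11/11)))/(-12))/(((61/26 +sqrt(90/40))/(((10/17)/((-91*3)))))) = 1936/5355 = 0.36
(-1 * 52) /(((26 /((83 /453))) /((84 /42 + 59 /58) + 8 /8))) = -19339 /13137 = -1.47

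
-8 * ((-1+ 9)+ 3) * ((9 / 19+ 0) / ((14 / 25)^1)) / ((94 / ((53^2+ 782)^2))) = -10211428.72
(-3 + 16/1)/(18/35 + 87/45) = 5.31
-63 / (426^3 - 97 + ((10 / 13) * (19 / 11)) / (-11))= -99099 / 121606551877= -0.00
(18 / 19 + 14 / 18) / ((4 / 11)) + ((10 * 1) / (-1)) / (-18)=5.30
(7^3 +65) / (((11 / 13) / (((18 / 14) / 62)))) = 23868 / 2387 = 10.00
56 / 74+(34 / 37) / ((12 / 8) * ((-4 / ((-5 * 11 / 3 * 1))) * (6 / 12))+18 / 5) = 7666 / 7659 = 1.00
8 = 8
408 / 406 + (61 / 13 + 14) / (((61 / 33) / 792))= 1289424516 / 160979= 8009.89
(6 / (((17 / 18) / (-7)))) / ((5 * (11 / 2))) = -1512 / 935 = -1.62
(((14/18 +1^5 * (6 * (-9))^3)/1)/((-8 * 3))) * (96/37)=5668676/333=17023.05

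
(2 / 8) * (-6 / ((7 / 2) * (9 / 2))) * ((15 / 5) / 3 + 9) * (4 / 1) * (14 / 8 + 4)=-460 / 21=-21.90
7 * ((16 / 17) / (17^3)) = 112 / 83521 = 0.00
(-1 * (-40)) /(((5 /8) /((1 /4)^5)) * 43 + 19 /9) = 360 /247699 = 0.00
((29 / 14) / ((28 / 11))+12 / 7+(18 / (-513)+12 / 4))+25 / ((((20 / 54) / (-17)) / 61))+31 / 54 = -14074997201 / 201096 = -69991.43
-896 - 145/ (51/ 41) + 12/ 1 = -51029/ 51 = -1000.57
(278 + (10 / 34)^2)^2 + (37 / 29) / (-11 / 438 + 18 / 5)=1466431595151879 / 18962691361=77332.46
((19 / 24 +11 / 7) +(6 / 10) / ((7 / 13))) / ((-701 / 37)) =-0.18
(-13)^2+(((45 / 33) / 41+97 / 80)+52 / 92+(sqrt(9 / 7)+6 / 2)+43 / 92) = 3 * sqrt(7) / 7+144623161 / 829840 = 175.41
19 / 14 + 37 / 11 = 727 / 154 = 4.72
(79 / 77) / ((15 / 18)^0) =79 / 77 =1.03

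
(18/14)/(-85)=-9/595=-0.02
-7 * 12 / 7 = -12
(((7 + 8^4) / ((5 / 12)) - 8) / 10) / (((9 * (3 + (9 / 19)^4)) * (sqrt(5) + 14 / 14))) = -1602817979 / 178885800 + 1602817979 * sqrt(5) / 178885800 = 11.08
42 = 42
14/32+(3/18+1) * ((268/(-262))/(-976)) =21035/47946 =0.44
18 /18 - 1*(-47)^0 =0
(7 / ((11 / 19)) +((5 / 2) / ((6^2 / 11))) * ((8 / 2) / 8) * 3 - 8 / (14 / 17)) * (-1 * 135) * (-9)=5272695 / 1232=4279.78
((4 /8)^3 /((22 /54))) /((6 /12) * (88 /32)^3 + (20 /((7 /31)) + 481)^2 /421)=8911728 /22683835141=0.00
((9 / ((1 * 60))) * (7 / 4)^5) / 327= 16807 / 2232320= 0.01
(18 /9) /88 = 1 /44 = 0.02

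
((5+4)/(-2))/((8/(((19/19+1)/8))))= -9/64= -0.14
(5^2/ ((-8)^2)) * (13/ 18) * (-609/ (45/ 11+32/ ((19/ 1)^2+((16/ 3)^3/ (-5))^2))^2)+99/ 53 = -8.27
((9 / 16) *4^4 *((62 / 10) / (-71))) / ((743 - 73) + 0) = -2232 / 118925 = -0.02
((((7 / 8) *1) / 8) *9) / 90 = 7 / 640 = 0.01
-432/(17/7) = -3024/17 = -177.88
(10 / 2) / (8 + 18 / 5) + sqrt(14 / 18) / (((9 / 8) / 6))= 25 / 58 + 16 * sqrt(7) / 9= 5.13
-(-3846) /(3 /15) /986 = 9615 /493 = 19.50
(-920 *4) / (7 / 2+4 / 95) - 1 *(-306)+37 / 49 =-24144937 / 32977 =-732.18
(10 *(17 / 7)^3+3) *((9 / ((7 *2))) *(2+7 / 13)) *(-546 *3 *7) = -134075007 / 49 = -2736224.63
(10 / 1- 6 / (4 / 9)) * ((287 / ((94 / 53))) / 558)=-106477 / 104904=-1.01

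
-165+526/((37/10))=-845/37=-22.84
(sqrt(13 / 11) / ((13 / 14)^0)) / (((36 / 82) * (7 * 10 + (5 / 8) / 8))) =1312 * sqrt(143) / 444015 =0.04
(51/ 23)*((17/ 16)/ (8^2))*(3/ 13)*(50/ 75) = 867/ 153088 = 0.01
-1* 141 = -141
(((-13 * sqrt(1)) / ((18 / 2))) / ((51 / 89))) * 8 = -9256 / 459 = -20.17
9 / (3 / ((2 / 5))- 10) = -3.60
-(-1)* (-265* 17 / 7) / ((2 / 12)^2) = -162180 / 7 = -23168.57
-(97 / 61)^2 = -9409 / 3721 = -2.53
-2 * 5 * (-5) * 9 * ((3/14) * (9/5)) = 1215/7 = 173.57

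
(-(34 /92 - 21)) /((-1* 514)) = -949 /23644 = -0.04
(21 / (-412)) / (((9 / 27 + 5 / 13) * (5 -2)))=-39 / 1648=-0.02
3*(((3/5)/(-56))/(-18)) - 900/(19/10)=-5039981/10640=-473.68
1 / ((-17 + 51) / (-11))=-11 / 34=-0.32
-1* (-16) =16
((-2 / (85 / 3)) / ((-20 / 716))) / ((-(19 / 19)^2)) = -1074 / 425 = -2.53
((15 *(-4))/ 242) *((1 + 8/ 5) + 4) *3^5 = -4374/ 11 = -397.64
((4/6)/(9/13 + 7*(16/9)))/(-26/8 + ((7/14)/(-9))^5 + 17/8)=-147386304/3267300805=-0.05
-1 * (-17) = 17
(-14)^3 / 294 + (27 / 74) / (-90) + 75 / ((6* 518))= -36182 / 3885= -9.31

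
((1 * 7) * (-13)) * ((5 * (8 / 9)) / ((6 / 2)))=-3640 / 27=-134.81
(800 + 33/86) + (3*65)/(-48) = 547869/688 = 796.32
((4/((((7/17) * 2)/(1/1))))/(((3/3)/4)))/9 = 2.16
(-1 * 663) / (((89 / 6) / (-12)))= 47736 / 89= 536.36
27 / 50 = 0.54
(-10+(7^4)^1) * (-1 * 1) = -2391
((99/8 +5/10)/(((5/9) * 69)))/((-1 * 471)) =-103/144440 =-0.00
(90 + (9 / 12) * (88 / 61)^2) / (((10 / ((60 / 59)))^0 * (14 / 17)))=2895933 / 26047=111.18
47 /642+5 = 3257 /642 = 5.07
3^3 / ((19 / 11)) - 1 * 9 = 126 / 19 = 6.63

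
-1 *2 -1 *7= -9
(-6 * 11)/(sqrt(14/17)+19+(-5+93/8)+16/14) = -31395056/12718371+68992 * sqrt(238)/12718371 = -2.38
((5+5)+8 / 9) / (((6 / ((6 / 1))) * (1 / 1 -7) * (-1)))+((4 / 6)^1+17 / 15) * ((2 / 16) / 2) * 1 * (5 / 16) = 12787 / 6912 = 1.85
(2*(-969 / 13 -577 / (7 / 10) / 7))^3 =-56883227.58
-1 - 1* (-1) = 0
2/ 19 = 0.11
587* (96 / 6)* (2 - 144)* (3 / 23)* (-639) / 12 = 213052824 / 23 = 9263166.26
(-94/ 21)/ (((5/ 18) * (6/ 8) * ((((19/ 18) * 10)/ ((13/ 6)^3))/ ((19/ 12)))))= -103259/ 3150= -32.78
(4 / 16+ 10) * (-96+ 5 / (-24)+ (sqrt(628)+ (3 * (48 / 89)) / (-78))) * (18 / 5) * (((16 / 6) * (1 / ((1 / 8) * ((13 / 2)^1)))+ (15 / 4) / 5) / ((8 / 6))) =-206731509663 / 19252480+ 232101 * sqrt(157) / 1040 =-7941.55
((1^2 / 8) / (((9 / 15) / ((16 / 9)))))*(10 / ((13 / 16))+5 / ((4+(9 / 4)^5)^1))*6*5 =67798400 / 492531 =137.65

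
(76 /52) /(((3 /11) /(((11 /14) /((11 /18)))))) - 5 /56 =4951 /728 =6.80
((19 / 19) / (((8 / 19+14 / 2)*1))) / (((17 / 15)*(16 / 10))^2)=35625 / 869312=0.04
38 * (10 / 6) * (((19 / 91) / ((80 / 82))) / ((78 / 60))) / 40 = 14801 / 56784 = 0.26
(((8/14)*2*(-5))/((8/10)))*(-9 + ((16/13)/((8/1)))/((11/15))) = 62850/1001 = 62.79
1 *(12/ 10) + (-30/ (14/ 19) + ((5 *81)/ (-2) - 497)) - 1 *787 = -106821/ 70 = -1526.01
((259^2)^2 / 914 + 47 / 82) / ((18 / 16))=737977217920 / 168633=4376232.52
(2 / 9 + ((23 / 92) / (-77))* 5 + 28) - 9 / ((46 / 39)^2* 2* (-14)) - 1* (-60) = 518732023 / 5865552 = 88.44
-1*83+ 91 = 8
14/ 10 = 1.40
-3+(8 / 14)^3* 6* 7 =237 / 49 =4.84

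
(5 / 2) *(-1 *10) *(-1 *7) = 175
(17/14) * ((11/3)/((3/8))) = 748/63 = 11.87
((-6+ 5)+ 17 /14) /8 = 3 /112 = 0.03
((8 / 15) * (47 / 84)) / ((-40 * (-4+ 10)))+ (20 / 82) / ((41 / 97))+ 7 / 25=54378697 / 63541800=0.86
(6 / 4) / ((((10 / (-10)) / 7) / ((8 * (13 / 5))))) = -1092 / 5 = -218.40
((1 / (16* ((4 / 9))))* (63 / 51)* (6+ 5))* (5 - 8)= -6237 / 1088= -5.73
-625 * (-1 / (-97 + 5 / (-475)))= -59375 / 9216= -6.44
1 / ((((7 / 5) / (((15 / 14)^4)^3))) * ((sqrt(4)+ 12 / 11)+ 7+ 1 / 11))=0.16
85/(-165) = -17/33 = -0.52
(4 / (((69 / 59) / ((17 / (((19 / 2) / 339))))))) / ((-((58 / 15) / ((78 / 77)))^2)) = -310299514200 / 2179008293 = -142.40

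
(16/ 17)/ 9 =0.10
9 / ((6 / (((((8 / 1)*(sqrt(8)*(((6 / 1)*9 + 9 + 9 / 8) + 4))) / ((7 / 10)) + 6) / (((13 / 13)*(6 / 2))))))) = 3 + 5450*sqrt(2) / 7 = 1104.07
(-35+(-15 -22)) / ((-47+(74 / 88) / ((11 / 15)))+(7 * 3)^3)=-0.01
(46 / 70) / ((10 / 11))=253 / 350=0.72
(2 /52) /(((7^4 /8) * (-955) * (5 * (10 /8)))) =-16 /745210375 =-0.00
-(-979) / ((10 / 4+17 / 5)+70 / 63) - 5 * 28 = -230 / 631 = -0.36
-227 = -227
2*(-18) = -36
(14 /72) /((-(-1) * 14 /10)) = 5 /36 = 0.14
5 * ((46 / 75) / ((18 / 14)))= 322 / 135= 2.39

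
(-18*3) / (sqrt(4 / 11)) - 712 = -801.55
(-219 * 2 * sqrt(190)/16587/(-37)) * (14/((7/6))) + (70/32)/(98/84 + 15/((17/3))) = 584 * sqrt(190)/68191 + 1785/3112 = 0.69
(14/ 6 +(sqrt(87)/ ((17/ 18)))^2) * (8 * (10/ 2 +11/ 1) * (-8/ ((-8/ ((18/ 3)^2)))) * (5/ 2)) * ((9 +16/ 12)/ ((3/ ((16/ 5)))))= 10994470912/ 867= 12681050.65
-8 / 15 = -0.53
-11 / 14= -0.79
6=6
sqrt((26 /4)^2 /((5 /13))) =10.48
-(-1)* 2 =2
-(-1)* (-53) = -53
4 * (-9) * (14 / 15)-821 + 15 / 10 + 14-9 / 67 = -562287 / 670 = -839.23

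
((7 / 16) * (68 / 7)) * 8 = 34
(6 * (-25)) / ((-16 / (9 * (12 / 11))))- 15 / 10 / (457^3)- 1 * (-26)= 123934024894 / 1049883923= 118.05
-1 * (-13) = 13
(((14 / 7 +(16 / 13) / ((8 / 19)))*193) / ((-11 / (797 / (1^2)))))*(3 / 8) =-3691704 / 143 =-25816.11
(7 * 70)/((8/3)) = 735/4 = 183.75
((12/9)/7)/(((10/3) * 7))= 2/245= 0.01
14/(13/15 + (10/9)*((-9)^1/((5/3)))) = -30/11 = -2.73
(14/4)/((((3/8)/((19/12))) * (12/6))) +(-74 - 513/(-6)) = 170/9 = 18.89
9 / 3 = 3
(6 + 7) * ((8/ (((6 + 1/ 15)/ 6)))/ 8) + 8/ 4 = 104/ 7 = 14.86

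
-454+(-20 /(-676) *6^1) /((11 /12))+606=152.19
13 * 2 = 26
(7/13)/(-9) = -7/117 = -0.06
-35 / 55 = -7 / 11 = -0.64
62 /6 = 31 /3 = 10.33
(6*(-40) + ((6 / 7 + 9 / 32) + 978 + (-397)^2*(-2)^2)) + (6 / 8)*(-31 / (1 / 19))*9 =140492663 / 224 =627199.39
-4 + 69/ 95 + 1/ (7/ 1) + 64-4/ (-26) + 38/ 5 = 593246/ 8645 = 68.62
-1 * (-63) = 63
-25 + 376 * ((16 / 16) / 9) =151 / 9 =16.78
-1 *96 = -96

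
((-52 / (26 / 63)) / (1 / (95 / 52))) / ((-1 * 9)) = 665 / 26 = 25.58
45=45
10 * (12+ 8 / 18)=1120 / 9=124.44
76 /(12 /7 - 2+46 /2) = 532 /159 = 3.35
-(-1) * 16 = 16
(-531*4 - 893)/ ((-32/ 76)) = 57323/ 8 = 7165.38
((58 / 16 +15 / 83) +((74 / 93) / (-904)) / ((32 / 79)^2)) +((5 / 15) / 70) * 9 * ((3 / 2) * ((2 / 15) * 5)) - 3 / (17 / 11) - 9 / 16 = 2847552631411 / 2125770608640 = 1.34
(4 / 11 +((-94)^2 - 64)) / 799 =96496 / 8789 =10.98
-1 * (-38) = 38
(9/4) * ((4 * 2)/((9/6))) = 12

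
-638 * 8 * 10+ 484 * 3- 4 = -49592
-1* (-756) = 756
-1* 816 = -816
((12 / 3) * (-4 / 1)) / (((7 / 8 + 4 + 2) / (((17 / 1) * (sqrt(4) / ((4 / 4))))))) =-4352 / 55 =-79.13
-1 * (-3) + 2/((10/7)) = 4.40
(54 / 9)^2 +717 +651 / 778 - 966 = -165063 / 778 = -212.16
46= 46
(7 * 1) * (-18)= -126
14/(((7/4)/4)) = 32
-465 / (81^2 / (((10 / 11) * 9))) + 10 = 25180 / 2673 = 9.42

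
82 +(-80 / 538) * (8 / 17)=374666 / 4573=81.93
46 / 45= 1.02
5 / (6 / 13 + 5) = 0.92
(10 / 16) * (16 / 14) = 5 / 7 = 0.71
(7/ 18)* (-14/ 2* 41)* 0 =0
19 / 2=9.50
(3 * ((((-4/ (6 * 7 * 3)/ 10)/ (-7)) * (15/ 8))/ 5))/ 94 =1/ 184240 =0.00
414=414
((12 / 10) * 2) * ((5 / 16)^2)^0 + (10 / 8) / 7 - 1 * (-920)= 129161 / 140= 922.58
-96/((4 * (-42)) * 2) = 2/7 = 0.29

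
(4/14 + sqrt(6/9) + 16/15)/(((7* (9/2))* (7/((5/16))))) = 0.00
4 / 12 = 0.33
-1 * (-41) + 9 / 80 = 3289 / 80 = 41.11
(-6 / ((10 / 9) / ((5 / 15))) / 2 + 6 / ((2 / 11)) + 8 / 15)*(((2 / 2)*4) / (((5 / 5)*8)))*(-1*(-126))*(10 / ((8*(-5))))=-513.98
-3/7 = -0.43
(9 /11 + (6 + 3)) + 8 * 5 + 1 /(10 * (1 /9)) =5579 /110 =50.72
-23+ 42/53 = -1177/53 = -22.21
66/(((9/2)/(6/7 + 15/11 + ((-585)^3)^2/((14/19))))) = 5584576230934593978/7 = 797796604419227711.14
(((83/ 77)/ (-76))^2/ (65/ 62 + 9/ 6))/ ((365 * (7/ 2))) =213559/ 3456182246440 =0.00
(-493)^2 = 243049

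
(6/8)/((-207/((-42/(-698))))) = -7/32108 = -0.00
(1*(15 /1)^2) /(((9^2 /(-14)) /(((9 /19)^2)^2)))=-255150 /130321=-1.96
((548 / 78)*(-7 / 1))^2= 3678724 / 1521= 2418.62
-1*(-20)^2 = -400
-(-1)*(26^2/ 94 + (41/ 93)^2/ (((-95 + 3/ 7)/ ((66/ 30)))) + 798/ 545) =1268802449057/ 146662217370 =8.65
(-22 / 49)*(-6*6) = 792 / 49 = 16.16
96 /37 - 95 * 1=-3419 /37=-92.41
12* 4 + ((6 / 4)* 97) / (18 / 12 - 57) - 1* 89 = -1614 / 37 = -43.62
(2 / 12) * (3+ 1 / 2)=0.58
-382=-382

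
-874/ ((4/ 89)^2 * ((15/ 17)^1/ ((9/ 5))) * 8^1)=-176535327/ 1600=-110334.58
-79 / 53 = -1.49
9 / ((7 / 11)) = 99 / 7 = 14.14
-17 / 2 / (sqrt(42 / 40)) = -17 * sqrt(105) / 21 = -8.30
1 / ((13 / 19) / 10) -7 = 7.62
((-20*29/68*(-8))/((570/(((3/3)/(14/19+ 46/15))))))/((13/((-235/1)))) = -34075/59891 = -0.57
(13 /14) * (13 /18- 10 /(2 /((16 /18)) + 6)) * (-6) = 1261 /462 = 2.73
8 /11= 0.73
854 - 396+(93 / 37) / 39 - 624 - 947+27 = -522335 / 481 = -1085.94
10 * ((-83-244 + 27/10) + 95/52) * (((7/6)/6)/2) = -586901/1872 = -313.52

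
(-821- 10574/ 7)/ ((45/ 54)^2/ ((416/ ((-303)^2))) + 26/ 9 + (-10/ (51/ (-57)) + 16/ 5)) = -20775980160/ 1519505659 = -13.67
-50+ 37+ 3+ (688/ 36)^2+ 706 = 85960/ 81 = 1061.23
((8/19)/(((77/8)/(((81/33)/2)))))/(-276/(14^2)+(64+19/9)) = 27216/32799833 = 0.00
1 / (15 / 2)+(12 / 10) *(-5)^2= 452 / 15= 30.13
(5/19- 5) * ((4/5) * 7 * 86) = -43344/19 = -2281.26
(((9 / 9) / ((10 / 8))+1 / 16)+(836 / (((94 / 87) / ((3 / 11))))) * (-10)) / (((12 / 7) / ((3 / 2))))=-1845.68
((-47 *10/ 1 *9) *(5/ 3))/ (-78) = 90.38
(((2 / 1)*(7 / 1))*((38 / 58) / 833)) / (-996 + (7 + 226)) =-38 / 2633113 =-0.00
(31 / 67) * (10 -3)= 217 / 67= 3.24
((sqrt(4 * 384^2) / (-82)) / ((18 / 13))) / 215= -832 / 26445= -0.03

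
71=71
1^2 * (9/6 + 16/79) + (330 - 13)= 318.70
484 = 484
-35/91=-5/13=-0.38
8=8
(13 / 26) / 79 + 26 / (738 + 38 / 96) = 232627 / 5599994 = 0.04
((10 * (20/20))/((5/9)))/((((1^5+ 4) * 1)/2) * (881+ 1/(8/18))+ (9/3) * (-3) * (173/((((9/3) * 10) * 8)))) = 1440/176131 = 0.01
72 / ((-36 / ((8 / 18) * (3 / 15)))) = -8 / 45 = -0.18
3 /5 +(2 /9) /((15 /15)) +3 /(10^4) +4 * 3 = 1154027 /90000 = 12.82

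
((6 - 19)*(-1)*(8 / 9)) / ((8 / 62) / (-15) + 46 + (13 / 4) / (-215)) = 2772640 / 11031549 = 0.25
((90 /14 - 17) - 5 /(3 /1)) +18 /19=-4505 /399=-11.29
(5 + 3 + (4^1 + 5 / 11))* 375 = 51375 / 11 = 4670.45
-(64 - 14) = -50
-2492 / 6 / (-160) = 623 / 240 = 2.60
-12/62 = -6/31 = -0.19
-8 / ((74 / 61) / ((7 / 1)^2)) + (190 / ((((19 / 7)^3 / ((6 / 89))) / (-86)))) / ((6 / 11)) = -504191184 / 1188773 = -424.13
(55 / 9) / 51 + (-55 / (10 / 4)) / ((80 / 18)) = -44341 / 9180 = -4.83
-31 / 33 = -0.94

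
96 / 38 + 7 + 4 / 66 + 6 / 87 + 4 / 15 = 300703 / 30305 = 9.92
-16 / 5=-3.20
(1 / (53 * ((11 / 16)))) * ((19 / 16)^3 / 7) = 6859 / 1044736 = 0.01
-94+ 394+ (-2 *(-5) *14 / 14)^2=400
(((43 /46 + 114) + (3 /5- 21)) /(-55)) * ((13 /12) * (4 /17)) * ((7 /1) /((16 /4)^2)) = -116389 /607200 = -0.19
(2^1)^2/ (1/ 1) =4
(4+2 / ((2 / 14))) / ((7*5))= 18 / 35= 0.51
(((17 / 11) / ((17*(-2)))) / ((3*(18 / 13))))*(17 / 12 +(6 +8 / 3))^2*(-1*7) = 7.79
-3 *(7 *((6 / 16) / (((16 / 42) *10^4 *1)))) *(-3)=3969 / 640000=0.01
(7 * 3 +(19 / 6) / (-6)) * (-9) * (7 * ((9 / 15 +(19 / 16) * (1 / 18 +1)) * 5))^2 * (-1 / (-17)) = -15132538729 / 331776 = -45610.71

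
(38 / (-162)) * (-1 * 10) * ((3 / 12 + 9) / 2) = 3515 / 324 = 10.85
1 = 1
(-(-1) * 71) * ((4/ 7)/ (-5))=-284/ 35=-8.11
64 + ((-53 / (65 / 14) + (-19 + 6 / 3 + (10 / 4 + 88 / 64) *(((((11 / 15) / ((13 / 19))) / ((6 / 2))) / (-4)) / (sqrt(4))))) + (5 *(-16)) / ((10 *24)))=1313329 / 37440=35.08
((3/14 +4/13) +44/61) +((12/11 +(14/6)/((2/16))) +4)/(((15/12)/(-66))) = -69562729/55510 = -1253.16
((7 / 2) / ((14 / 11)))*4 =11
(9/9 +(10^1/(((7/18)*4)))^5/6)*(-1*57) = -3507950373/33614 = -104359.80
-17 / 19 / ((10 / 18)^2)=-1377 / 475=-2.90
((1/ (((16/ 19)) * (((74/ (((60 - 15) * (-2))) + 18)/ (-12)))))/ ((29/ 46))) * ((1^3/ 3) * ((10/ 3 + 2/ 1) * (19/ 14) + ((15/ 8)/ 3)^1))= -8659155/ 2510704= -3.45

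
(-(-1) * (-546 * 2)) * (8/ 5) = -8736/ 5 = -1747.20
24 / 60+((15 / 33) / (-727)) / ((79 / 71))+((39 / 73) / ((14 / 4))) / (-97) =62294824247 / 156572983105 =0.40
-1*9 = -9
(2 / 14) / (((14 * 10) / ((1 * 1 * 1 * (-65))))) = -13 / 196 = -0.07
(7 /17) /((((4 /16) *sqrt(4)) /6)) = 84 /17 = 4.94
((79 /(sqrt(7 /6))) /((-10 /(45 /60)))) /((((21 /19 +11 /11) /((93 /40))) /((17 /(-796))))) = 7119243 * sqrt(42) /356608000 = 0.13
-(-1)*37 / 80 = 37 / 80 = 0.46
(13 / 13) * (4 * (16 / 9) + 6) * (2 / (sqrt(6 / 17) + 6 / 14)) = -28084 / 423 + 11564 * sqrt(102) / 1269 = 25.64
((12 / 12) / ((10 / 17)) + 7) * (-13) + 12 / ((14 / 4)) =-7677 / 70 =-109.67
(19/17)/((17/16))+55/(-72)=5993/20808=0.29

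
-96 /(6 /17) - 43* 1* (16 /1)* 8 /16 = -616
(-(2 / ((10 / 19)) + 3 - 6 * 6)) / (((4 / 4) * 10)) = 73 / 25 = 2.92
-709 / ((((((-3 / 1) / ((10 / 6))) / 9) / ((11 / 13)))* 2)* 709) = 55 / 26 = 2.12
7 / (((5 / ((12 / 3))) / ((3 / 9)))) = 28 / 15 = 1.87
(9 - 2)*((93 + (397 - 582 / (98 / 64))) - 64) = 2250 / 7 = 321.43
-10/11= -0.91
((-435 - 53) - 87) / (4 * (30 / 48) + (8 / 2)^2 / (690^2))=-136878750 / 595133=-230.00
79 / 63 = 1.25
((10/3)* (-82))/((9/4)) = -3280/27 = -121.48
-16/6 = -8/3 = -2.67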